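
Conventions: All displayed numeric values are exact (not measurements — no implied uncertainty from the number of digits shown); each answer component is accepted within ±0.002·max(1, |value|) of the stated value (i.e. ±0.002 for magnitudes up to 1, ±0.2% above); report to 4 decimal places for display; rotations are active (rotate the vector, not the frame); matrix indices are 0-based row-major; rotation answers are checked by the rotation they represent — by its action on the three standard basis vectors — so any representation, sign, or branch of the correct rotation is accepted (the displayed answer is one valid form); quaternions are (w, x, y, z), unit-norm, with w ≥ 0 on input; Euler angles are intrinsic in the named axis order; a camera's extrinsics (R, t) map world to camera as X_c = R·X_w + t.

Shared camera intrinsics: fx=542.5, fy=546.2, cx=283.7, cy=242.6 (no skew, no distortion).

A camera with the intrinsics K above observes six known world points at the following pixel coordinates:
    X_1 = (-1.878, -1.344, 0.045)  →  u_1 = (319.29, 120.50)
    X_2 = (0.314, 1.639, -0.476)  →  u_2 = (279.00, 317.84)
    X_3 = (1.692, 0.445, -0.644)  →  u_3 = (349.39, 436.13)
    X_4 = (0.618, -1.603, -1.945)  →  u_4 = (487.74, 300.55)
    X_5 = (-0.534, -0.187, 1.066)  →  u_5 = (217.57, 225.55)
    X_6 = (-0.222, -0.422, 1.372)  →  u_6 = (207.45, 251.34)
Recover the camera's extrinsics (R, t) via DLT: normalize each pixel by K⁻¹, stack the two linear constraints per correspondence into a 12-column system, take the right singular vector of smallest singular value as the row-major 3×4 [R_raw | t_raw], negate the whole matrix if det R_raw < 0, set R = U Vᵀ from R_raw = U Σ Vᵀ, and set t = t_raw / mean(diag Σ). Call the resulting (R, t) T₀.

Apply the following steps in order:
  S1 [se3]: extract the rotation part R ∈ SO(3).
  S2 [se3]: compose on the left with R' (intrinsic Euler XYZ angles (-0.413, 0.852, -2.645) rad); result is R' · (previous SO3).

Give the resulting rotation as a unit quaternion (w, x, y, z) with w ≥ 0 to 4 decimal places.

source (pnp_recover): camera pose = R=[0.0641 -0.3827 -0.9216; 0.9979 0.0317 0.0562; 0.0077 -0.9233 0.3840], t=(0.1299, 0.2699, 6.1077)
after S1 (rot_of_se3): [0.0641 -0.3827 -0.9216; 0.9979 0.0317 0.0562; 0.0077 -0.9233 0.3840]
after S2 (compose_so3): [0.2818 -0.4634 0.8402; -0.9561 -0.2088 0.2055; 0.0802 -0.8612 -0.5019]

rotation (quat) = (0.3779, -0.7058, 0.5028, -0.3260)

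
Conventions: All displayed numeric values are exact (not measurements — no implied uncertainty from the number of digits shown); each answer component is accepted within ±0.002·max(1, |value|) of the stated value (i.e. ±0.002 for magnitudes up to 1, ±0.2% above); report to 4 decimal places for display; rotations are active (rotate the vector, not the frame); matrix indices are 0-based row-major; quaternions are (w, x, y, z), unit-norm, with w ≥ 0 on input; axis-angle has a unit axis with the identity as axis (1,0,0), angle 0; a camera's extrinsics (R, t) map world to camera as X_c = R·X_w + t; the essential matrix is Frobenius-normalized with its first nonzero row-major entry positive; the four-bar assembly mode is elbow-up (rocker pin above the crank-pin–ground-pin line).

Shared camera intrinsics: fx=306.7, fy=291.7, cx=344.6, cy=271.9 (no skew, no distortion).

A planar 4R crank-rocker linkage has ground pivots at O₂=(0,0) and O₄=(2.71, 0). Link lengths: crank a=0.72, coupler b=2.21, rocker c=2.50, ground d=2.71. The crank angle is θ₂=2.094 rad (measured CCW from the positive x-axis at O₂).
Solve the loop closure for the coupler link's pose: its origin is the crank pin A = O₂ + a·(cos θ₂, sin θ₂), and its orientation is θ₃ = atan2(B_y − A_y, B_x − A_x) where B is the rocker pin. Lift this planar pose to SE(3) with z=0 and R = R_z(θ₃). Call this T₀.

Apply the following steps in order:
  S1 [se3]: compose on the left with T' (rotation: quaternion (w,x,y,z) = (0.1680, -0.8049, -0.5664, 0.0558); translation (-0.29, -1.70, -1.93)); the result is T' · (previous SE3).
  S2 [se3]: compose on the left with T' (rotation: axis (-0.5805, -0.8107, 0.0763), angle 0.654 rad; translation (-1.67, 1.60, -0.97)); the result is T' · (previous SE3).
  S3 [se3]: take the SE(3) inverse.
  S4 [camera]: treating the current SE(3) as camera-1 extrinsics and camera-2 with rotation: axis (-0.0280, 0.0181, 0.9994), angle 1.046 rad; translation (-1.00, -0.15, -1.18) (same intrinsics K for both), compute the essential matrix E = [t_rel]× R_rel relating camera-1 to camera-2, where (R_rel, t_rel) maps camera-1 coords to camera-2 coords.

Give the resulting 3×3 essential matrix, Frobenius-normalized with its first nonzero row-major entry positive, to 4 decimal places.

source (fourbar_fk): coupler pose = R=[0.7556 -0.6550 0.0000; 0.6550 0.7556 0.0000; 0.0000 0.0000 1.0000], t=(-0.3598, 0.6237, 0.0000)
after S1 (compose_se3): R=[0.8511 0.4441 -0.2801; 0.5053 -0.8377 0.2072; -0.1426 -0.3179 -0.9373], t=(0.1403, -2.2231, -2.1742)
after S2 (compose_se3): R=[0.8319 0.5006 0.2396; 0.5432 -0.8229 -0.1667; 0.1137 0.2688 -0.9565], t=(-0.5694, -1.1858, -1.8168)
after S3 (invert_se3): R=[0.8319 0.5432 0.1137; 0.5006 -0.8229 0.2688; 0.2396 -0.1667 -0.9565], t=(1.3243, -0.2024, -1.7990)
after S4 (essential): [0.6197 -0.0564 0.3309; 0.0386 -0.6067 -0.2246; -0.0719 0.2708 0.0690]

matrix = [0.6197 -0.0564 0.3309; 0.0386 -0.6067 -0.2246; -0.0719 0.2708 0.0690]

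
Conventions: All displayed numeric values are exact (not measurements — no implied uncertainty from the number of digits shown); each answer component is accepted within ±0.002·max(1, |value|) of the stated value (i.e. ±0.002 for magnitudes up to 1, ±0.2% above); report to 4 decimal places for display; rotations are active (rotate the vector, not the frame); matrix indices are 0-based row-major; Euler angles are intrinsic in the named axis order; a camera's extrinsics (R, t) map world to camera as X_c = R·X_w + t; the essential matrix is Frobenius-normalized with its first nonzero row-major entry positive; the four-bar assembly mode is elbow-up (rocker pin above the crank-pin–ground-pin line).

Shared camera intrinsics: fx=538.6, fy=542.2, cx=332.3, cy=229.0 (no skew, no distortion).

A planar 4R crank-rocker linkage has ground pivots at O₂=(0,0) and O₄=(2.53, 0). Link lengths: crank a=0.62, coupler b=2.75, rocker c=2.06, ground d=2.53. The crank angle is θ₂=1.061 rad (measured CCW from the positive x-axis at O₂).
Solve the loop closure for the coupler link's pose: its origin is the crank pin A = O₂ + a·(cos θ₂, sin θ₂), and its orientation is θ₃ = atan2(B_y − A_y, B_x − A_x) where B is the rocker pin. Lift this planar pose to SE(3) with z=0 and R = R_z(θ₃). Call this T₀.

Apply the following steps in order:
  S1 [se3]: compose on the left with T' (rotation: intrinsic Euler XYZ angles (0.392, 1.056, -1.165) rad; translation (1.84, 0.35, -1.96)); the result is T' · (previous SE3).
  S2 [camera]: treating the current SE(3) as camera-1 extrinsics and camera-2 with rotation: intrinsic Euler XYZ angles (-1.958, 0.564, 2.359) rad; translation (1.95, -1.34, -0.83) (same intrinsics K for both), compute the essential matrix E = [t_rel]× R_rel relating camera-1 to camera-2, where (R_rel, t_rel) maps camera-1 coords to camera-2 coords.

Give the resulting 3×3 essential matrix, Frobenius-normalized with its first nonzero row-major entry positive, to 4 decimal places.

matrix = [0.0617 -0.3507 -0.2255; 0.2731 -0.4910 -0.1624; 0.5240 0.0282 0.4527]

source (fourbar_fk): coupler pose = R=[0.8339 -0.5519 0.0000; 0.5519 0.8339 0.0000; 0.0000 0.0000 1.0000], t=(0.3026, 0.5412, 0.0000)
after S1 (compose_se3): R=[0.4117 0.2700 0.8704; -0.2286 0.9552 -0.1881; -0.8822 -0.1215 0.4550], t=(2.1436, 0.4956, -2.4806)
after S2 (essential): [0.0617 -0.3507 -0.2255; 0.2731 -0.4910 -0.1624; 0.5240 0.0282 0.4527]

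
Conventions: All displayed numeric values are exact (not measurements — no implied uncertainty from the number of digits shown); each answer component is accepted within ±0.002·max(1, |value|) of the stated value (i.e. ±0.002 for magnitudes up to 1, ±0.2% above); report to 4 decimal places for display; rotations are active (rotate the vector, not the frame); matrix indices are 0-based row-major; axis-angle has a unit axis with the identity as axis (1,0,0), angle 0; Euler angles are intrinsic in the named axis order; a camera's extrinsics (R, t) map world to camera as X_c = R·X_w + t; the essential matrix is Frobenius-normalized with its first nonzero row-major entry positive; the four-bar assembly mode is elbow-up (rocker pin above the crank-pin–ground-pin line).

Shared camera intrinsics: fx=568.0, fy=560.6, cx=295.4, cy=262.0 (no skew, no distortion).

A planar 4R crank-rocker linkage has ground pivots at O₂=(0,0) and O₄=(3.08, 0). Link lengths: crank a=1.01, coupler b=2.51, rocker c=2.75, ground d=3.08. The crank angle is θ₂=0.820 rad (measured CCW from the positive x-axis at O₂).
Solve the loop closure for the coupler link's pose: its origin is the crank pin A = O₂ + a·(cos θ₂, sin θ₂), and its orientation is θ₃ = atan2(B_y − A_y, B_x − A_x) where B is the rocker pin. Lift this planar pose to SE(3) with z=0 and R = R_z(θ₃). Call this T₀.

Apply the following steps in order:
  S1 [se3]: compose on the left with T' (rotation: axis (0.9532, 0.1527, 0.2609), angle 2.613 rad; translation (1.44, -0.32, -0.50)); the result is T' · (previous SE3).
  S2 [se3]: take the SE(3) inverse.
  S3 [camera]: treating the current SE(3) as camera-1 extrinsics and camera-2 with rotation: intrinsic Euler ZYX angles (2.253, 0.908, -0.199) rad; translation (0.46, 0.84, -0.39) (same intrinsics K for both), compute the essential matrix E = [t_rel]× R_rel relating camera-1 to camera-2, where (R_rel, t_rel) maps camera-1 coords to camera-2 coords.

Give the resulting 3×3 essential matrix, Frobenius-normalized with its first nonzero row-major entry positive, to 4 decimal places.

matrix = [0.3544 0.4886 -0.3682; 0.1914 -0.3071 -0.2388; 0.2384 -0.4073 -0.2991]

source (fourbar_fk): coupler pose = R=[0.6510 -0.7591 0.0000; 0.7591 0.6510 0.0000; 0.0000 0.0000 1.0000], t=(0.6890, 0.7385, 0.0000)
after S1 (compose_se3): R=[0.6461 -0.5389 0.5405; -0.3602 -0.8396 -0.4065; 0.6728 0.0680 -0.7367], t=(2.1148, -0.6480, 0.1761)
after S2 (invert_se3): R=[0.6461 -0.3602 0.6728; -0.5389 -0.8396 0.0680; 0.5405 -0.4065 -0.7367], t=(-1.7184, 0.5836, -1.2767)
after S3 (essential): [0.3544 0.4886 -0.3682; 0.1914 -0.3071 -0.2388; 0.2384 -0.4073 -0.2991]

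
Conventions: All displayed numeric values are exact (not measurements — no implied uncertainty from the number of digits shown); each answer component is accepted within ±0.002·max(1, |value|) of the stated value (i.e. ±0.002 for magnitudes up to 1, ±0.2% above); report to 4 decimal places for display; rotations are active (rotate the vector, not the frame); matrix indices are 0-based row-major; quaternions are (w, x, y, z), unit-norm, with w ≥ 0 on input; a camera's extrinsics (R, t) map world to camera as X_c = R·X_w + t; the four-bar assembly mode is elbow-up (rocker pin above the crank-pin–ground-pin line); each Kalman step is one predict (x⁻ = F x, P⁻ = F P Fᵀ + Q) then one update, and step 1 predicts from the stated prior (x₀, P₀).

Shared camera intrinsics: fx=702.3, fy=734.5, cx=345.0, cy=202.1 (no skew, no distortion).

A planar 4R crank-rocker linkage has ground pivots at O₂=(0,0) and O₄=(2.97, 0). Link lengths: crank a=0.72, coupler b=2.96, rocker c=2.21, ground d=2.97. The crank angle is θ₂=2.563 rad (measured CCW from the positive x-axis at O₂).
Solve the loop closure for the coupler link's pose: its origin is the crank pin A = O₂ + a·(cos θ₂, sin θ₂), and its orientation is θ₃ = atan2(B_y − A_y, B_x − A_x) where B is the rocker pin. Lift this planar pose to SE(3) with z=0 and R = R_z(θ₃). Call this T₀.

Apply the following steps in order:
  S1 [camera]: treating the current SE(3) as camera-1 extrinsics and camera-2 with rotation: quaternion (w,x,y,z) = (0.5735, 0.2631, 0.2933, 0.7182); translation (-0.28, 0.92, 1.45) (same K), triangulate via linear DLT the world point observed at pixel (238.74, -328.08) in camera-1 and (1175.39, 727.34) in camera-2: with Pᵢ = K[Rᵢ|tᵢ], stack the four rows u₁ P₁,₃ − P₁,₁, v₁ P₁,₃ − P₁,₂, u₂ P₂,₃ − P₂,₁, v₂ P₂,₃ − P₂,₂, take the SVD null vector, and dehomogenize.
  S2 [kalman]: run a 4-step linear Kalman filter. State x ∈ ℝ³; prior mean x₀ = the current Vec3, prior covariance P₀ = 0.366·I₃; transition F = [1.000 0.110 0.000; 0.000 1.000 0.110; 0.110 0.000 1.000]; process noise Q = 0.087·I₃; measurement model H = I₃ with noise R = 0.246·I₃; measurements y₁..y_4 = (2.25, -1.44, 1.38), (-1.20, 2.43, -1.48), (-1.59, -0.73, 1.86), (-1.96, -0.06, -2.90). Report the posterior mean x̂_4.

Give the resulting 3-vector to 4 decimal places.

result = (-1.3535, -0.1098, -0.9296)

source (fourbar_fk): coupler pose = R=[0.8519 -0.5237 0.0000; 0.5237 0.8519 0.0000; 0.0000 0.0000 1.0000], t=(-0.6028, 0.3937, 0.0000)
after S1 (triangulate): (-0.3412, -1.3364, 1.2793)
after S2 (kf_track): (-1.3535, -0.1098, -0.9296)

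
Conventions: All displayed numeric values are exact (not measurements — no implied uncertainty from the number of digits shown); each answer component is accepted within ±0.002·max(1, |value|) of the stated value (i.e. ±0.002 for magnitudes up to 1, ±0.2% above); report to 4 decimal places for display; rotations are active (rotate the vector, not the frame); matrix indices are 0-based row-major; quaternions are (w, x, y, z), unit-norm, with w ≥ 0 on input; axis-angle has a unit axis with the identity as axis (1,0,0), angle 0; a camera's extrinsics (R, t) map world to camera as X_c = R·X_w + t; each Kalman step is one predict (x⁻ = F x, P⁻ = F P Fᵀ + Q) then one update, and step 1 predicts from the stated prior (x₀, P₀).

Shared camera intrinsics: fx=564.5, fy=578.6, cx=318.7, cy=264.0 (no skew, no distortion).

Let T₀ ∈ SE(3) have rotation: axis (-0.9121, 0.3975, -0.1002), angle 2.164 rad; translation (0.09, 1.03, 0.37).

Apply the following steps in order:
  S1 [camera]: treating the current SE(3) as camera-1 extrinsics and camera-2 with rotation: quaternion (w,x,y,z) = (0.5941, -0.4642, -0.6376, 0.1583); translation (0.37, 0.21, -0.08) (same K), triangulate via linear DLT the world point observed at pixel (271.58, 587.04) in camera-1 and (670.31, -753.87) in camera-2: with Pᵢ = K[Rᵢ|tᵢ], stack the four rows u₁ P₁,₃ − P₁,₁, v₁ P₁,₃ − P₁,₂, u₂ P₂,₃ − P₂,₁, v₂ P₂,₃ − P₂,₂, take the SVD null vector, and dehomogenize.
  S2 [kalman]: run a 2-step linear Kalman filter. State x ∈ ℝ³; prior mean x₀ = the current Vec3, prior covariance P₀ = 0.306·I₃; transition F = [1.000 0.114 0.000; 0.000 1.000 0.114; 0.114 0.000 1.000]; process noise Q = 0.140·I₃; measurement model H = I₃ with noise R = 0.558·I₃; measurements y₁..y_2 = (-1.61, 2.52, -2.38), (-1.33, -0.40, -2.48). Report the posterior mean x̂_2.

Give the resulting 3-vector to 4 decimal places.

result = (-1.2608, -0.2047, -2.0574)

after S1 (triangulate): (-0.7629, -1.5681, -1.0146)
after S2 (kf_track): (-1.2608, -0.2047, -2.0574)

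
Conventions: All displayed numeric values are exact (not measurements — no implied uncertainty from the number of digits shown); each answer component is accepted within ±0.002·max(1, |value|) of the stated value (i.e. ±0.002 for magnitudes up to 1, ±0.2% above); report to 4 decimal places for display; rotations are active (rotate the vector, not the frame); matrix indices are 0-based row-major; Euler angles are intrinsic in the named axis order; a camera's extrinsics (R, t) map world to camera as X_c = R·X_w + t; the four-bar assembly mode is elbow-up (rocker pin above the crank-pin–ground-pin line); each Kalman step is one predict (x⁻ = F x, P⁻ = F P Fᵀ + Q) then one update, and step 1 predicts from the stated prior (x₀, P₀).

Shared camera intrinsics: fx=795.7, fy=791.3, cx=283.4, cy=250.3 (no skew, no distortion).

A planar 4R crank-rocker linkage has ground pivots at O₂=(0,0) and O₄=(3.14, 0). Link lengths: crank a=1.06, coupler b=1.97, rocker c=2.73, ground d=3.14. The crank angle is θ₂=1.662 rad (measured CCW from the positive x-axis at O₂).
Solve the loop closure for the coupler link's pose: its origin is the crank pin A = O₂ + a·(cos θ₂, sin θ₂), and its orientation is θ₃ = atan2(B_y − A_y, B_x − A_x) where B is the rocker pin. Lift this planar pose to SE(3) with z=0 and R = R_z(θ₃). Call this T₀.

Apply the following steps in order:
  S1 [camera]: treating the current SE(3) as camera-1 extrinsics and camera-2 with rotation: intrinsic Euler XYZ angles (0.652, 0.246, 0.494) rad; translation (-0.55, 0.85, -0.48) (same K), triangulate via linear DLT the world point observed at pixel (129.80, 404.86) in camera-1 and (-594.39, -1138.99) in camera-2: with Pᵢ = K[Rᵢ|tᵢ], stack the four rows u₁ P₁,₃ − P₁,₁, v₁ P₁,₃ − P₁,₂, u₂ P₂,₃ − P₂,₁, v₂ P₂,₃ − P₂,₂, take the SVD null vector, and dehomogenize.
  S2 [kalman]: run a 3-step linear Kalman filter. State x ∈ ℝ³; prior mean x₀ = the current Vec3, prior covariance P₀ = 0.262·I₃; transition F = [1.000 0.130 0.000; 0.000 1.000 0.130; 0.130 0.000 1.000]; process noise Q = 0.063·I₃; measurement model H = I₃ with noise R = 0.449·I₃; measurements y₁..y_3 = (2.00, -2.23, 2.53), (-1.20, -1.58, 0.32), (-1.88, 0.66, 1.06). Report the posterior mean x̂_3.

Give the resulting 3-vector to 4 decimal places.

result = (-0.8974, -0.4821, 1.2268)

source (fourbar_fk): coupler pose = R=[0.8169 -0.5768 0.0000; 0.5768 0.8169 0.0000; 0.0000 0.0000 1.0000], t=(-0.0965, 1.0556, 0.0000)
after S1 (triangulate): (-0.6034, -0.4765, 1.6296)
after S2 (kf_track): (-0.8974, -0.4821, 1.2268)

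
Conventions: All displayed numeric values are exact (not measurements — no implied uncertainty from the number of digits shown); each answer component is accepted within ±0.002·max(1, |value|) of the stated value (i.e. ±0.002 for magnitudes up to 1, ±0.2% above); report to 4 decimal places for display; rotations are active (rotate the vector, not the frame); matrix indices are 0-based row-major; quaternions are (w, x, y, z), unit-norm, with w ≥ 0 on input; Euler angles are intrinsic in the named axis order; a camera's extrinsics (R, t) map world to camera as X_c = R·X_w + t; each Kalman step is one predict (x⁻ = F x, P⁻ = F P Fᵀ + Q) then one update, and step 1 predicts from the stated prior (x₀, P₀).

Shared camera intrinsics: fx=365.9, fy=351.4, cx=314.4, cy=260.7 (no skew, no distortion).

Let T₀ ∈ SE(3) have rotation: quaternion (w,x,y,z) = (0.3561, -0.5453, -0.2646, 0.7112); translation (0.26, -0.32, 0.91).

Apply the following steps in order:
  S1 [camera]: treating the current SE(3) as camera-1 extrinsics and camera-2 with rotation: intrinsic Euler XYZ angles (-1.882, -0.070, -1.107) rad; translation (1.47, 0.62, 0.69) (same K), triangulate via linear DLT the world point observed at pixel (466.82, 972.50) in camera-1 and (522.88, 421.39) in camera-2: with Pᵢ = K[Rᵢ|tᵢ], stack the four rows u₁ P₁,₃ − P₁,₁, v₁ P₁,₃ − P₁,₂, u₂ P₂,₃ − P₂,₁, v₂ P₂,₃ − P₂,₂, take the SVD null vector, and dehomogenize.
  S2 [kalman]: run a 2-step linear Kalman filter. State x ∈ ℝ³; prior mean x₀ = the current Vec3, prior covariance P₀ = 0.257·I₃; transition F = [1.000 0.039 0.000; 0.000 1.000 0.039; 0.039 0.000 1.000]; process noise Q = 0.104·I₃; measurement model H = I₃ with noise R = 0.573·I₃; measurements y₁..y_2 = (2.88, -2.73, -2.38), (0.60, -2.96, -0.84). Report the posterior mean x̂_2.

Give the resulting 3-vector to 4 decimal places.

after S1 (triangulate): (1.4959, -0.8904, -0.0648)
after S2 (kf_track): (1.4298, -2.1335, -0.8691)

result = (1.4298, -2.1335, -0.8691)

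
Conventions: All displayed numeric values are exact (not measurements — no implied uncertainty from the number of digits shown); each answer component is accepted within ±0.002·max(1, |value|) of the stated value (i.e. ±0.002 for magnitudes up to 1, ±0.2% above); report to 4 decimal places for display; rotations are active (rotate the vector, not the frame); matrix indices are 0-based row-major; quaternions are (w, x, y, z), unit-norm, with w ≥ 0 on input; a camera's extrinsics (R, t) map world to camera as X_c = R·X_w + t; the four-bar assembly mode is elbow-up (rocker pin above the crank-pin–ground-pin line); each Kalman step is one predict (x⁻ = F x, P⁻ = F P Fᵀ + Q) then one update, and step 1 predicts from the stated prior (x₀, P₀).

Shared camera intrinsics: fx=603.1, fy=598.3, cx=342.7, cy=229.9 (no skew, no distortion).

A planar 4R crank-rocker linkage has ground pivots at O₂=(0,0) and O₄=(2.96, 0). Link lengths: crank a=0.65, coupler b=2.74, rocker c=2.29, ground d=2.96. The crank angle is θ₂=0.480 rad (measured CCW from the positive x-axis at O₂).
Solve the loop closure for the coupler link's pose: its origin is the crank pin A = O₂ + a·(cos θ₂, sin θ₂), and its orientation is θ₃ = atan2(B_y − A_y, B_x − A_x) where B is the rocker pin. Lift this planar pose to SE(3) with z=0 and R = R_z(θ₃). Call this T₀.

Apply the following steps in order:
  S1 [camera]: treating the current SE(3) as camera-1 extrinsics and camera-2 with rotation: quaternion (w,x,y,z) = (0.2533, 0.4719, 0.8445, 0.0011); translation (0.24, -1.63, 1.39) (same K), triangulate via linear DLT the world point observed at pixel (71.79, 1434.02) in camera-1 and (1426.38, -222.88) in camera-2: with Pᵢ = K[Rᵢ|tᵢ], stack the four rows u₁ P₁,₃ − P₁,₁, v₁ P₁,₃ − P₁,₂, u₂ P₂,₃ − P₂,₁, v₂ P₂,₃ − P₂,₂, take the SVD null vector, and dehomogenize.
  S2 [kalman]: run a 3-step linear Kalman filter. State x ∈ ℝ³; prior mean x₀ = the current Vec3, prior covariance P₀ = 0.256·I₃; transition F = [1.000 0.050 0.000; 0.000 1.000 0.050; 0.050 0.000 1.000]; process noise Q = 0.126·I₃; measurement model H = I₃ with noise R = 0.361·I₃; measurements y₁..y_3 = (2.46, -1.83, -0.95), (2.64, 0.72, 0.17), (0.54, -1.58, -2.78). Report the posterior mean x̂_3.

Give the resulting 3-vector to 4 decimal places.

source (fourbar_fk): coupler pose = R=[0.7045 -0.7097 0.0000; 0.7097 0.7045 0.0000; 0.0000 0.0000 1.0000], t=(0.5765, 0.3002, 0.0000)
after S1 (triangulate): (0.2675, 1.5827, 0.7975)
after S2 (kf_track): (1.2914, -0.6046, -1.1813)

result = (1.2914, -0.6046, -1.1813)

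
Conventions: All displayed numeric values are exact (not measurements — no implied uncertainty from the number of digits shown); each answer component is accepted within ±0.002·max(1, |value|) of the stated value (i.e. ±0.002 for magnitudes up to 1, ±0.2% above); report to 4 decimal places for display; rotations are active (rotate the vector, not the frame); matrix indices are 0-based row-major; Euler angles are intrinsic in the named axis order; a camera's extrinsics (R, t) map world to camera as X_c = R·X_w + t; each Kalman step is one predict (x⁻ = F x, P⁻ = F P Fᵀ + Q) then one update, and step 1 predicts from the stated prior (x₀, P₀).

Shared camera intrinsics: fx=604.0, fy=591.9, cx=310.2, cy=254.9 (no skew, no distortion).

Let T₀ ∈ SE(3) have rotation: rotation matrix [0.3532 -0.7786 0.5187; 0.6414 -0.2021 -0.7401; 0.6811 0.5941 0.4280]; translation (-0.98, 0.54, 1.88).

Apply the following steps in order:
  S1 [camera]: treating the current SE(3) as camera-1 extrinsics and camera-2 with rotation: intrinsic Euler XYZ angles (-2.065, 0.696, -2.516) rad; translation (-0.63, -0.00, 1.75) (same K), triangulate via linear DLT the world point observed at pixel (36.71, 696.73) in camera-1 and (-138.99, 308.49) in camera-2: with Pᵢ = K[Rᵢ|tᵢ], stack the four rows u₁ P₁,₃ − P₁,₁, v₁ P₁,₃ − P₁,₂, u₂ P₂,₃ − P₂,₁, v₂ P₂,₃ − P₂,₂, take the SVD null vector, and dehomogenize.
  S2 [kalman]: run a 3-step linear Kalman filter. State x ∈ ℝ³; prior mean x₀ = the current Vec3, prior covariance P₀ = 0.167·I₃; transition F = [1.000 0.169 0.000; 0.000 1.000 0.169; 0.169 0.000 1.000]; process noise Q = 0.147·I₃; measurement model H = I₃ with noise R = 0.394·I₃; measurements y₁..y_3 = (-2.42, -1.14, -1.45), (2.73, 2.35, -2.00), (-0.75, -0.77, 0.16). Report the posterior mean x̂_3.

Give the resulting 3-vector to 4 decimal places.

after S1 (triangulate): (0.8992, -0.0360, -0.6800)
after S2 (kf_track): (0.2139, -0.1213, -0.6643)

result = (0.2139, -0.1213, -0.6643)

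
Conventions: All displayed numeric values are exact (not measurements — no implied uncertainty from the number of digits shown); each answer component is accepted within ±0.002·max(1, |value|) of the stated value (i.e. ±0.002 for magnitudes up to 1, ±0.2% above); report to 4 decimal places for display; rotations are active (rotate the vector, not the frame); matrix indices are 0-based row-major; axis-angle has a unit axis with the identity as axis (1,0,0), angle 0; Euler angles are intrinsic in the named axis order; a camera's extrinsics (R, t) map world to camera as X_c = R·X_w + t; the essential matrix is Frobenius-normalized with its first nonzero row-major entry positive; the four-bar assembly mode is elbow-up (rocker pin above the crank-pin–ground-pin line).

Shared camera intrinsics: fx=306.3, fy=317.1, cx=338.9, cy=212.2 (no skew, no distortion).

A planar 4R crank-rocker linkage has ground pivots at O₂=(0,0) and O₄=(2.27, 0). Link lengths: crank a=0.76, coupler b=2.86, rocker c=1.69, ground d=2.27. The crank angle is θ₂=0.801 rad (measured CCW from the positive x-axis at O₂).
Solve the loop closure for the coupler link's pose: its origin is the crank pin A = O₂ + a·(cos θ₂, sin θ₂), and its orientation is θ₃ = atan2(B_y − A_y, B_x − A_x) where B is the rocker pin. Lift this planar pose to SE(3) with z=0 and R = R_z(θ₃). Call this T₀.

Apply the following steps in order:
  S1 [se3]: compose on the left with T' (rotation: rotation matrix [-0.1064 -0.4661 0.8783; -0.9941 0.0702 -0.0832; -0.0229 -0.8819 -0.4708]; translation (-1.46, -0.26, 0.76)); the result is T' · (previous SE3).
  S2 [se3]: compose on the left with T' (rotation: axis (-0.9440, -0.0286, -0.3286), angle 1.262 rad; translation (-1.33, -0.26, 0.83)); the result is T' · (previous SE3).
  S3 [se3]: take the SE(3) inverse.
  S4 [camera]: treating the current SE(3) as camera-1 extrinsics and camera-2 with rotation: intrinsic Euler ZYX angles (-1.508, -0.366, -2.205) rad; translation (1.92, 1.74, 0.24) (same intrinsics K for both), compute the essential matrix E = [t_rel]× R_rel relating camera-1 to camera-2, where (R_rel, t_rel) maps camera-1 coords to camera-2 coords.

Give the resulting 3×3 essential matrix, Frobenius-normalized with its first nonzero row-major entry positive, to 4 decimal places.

source (fourbar_fk): coupler pose = R=[0.9584 -0.2856 0.0000; 0.2856 0.9584 0.0000; 0.0000 0.0000 1.0000], t=(0.5290, 0.5457, 0.0000)
after S1 (compose_se3): R=[-0.2351 -0.4163 0.8783; -0.9326 0.3512 -0.0832; -0.2738 -0.8387 -0.4708], t=(-1.7707, -0.7475, 0.2666)
after S2 (compose_se3): R=[-0.5784 -0.4265 0.6954; -0.4629 -0.5303 -0.7103; 0.6717 -0.7327 0.1094], t=(-3.1643, 0.2749, 1.1679)
after S3 (invert_se3): R=[-0.5784 -0.4629 0.6717; -0.4265 -0.5303 -0.7327; 0.6954 -0.7103 0.1094], t=(-2.4876, -0.3480, 2.2679)
after S4 (essential): [0.0003 -0.5359 -0.3194; 0.1024 0.1435 0.3639; 0.2592 -0.4145 0.4564]

matrix = [0.0003 -0.5359 -0.3194; 0.1024 0.1435 0.3639; 0.2592 -0.4145 0.4564]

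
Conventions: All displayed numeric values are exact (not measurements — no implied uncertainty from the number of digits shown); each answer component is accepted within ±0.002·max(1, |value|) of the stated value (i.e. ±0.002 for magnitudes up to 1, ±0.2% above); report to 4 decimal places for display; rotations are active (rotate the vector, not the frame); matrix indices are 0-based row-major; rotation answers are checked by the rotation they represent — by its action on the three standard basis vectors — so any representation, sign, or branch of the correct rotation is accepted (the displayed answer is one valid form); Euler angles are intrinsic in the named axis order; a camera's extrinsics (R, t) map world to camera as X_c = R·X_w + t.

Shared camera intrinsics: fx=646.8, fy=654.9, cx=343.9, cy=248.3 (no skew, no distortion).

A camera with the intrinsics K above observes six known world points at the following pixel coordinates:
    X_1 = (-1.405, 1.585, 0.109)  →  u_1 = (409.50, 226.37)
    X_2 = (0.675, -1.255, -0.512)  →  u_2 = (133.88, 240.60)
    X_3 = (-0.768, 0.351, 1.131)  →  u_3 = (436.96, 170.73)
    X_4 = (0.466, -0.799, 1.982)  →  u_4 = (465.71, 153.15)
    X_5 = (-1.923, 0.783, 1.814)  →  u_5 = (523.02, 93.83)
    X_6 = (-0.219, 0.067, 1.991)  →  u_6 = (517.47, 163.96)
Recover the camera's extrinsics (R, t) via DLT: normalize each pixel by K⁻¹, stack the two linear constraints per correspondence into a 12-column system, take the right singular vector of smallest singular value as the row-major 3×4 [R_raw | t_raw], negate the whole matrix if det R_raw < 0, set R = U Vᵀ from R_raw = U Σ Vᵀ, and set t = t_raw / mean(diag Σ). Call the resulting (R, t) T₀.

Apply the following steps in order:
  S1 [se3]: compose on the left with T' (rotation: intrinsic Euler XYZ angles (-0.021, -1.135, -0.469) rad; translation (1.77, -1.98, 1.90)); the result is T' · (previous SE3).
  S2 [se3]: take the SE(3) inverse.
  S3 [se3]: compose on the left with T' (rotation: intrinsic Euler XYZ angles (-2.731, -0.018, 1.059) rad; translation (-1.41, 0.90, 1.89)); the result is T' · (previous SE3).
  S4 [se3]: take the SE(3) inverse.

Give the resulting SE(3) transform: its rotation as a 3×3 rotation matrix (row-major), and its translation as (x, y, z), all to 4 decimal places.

source (pnp_recover): camera pose = R=[-0.1326 0.5489 0.8253; 0.7889 0.5626 -0.2474; -0.6001 0.6183 -0.5076], t=(-0.3800, -0.0101, 5.7906)
after S1 (compose_se3): R=[0.6446 -0.2465 0.7237; 0.7627 0.2733 -0.5862; -0.0533 0.9298 0.3642], t=(-3.6244, -1.7725, 4.0291)
after S2 (invert_se3): R=[0.6446 0.7627 -0.0533; -0.2465 0.2733 0.9298; 0.7237 -0.5862 0.3642], t=(3.9029, -4.1552, 0.1167)
after S3 (compose_se3): R=[0.5175 0.1457 -0.8432; -0.1120 -0.9654 -0.2356; -0.8483 0.2163 -0.4832], t=(4.1212, -0.2678, 1.1457)
after S4 (invert_se3): R=[0.5175 -0.1120 -0.8483; 0.1457 -0.9654 0.2163; -0.8432 -0.2356 -0.4832], t=(-1.1906, -1.1070, 3.9656)

rotation (matrix) = ((0.5175, -0.1120, -0.8483), (0.1457, -0.9654, 0.2163), (-0.8432, -0.2356, -0.4832)), translation = (-1.1906, -1.1070, 3.9656)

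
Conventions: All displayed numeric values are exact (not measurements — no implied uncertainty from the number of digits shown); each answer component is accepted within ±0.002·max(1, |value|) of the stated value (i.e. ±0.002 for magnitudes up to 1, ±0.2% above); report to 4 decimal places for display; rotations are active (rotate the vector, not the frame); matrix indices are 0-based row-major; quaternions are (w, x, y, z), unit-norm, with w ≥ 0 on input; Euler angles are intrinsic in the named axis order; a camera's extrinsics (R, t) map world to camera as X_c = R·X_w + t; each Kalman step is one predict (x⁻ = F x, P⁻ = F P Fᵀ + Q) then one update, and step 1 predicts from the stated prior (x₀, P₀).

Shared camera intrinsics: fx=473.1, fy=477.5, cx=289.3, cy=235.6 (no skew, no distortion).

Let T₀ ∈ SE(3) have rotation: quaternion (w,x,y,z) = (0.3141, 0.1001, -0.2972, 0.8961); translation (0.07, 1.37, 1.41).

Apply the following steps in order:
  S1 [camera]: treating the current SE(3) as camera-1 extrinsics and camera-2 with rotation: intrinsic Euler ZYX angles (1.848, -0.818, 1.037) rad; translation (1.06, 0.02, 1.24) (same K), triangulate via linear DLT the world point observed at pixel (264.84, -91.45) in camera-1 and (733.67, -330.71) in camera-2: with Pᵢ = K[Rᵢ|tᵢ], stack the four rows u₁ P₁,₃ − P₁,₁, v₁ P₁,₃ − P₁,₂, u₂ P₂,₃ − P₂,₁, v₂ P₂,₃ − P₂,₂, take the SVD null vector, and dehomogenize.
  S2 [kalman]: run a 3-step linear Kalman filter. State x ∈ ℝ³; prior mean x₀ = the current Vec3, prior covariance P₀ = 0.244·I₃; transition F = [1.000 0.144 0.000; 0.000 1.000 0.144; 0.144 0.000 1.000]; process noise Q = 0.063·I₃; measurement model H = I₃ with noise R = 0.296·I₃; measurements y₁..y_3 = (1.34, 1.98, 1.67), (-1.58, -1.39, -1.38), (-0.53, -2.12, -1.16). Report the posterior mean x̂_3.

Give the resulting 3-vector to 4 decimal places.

after S1 (triangulate): (-1.0923, 1.5552, 0.8377)
after S2 (kf_track): (-0.6202, -0.5836, -0.6027)

result = (-0.6202, -0.5836, -0.6027)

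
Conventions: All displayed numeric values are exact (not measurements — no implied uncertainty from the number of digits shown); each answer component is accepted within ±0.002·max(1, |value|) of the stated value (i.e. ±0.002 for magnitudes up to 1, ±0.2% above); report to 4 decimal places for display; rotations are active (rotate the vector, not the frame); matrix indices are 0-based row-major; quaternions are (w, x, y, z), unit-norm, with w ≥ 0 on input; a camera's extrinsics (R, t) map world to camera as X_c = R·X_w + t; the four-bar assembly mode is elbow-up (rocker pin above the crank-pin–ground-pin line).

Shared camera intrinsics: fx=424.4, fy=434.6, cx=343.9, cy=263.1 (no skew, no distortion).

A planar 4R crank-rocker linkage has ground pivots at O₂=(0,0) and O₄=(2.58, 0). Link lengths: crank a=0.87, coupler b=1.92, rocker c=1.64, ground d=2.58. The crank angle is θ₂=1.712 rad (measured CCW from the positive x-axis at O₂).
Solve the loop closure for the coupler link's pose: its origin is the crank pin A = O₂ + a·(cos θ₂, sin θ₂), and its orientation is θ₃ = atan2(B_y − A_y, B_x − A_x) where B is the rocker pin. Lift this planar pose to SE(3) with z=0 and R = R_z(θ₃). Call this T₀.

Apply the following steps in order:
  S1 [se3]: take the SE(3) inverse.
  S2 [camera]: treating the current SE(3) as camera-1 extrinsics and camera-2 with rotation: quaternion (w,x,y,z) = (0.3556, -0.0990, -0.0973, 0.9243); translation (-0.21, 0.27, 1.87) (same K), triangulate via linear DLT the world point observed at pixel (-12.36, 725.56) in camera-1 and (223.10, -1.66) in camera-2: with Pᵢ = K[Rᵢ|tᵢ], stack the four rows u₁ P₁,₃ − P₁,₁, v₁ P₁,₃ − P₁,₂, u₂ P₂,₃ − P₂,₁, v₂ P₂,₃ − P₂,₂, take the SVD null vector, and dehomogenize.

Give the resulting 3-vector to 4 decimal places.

result = (-0.8391, 1.3730, 0.6497)

source (fourbar_fk): coupler pose = R=[0.9603 -0.2791 0.0000; 0.2791 0.9603 0.0000; 0.0000 0.0000 1.0000], t=(-0.1224, 0.8613, 0.0000)
after S1 (invert_se3): R=[0.9603 0.2791 0.0000; -0.2791 0.9603 0.0000; 0.0000 0.0000 1.0000], t=(-0.1228, -0.8613, 0.0000)
after S2 (triangulate): (-0.8391, 1.3730, 0.6497)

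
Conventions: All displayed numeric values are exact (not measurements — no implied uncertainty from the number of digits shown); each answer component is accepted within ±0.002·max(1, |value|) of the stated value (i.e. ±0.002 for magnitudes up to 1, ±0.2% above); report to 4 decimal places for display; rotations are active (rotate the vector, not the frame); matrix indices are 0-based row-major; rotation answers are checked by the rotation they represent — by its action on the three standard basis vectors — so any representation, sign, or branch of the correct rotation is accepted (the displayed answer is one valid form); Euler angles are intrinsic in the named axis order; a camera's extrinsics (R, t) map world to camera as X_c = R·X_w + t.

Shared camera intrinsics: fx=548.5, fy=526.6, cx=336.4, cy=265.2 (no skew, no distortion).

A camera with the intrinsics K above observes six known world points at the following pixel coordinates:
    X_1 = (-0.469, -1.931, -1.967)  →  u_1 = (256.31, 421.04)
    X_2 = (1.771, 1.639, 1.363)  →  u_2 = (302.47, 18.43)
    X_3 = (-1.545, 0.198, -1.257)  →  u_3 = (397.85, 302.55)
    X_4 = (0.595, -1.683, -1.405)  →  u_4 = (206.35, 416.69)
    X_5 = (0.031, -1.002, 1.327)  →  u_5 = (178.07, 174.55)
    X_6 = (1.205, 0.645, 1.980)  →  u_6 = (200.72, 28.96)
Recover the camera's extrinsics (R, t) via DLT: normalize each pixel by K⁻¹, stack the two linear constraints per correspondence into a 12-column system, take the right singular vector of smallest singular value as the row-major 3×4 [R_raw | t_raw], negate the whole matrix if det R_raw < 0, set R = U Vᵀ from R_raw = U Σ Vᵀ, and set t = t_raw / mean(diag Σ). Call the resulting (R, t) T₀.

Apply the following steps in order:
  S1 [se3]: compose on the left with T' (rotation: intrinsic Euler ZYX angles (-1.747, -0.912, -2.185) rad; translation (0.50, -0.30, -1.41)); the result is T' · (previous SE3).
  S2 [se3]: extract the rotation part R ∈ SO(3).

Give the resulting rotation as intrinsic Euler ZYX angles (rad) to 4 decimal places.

rotation (euler_zyx) = (2.4441, 0.0657, 1.4200)

source (pnp_recover): camera pose = R=[-0.3561 0.8400 -0.4093; 0.2104 -0.3547 -0.9110; -0.9104 -0.4105 -0.0504], t=(-0.4100, -0.2300, 5.9400)
after S1 (compose_se3): R=[-0.7648 -0.1462 0.6275; 0.6409 -0.0734 0.7641; -0.0656 0.9865 0.1499], t=(5.0053, -3.4457, -3.7147)
after S2 (rot_of_se3): [-0.7648 -0.1462 0.6275; 0.6409 -0.0734 0.7641; -0.0656 0.9865 0.1499]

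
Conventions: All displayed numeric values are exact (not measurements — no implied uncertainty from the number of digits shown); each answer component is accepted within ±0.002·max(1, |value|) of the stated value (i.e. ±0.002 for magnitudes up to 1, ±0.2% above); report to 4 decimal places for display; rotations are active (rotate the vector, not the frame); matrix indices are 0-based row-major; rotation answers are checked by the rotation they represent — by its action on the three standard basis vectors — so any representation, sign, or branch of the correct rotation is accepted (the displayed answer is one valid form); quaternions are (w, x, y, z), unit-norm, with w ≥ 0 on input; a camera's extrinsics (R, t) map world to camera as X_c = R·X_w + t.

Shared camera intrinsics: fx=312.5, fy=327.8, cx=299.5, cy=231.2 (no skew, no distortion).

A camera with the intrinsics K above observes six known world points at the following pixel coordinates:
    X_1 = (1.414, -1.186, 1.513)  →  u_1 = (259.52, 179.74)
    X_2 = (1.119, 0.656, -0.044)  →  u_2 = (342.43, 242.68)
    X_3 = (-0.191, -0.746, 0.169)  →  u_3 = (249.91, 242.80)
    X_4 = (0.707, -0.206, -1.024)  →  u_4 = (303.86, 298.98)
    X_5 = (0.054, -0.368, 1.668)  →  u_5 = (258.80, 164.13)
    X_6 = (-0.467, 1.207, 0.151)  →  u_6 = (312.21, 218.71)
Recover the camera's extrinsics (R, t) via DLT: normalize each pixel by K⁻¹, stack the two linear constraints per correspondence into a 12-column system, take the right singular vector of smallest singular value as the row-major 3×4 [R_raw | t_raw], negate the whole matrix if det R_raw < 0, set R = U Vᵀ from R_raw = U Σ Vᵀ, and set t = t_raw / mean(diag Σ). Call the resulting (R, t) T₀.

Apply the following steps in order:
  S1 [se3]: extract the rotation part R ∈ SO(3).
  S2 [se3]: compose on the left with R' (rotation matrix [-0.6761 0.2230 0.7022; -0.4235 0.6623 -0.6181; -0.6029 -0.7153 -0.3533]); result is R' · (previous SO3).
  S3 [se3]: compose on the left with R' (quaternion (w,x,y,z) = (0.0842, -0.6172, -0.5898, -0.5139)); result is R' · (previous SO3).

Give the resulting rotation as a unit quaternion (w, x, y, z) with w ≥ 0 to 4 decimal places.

source (pnp_recover): camera pose = R=[0.6055 0.7834 -0.1403; 0.1211 -0.2649 -0.9566; -0.7866 0.5623 -0.2553], t=(-0.3201, 0.2199, 6.8905)
after S1 (rot_of_se3): [0.6055 0.7834 -0.1403; 0.1211 -0.2649 -0.9566; -0.7866 0.5623 -0.2553]
after S2 (compose_so3): [-0.9347 -0.1939 -0.2978; 0.3099 -0.8547 -0.4164; -0.1738 -0.4815 0.8591]
after S3 (compose_so3): [0.3688 -0.9105 0.1871; -0.8130 -0.2184 0.5398; -0.4506 -0.3512 -0.8207]

rotation (quat) = (0.2871, -0.7759, 0.5553, 0.0849)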